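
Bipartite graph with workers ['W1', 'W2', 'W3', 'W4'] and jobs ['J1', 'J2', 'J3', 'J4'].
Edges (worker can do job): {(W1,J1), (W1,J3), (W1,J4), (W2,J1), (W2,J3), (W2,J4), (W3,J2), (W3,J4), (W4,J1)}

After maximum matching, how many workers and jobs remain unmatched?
Unmatched: 0 workers, 0 jobs

Maximum matching size: 4
Workers: 4 total, 4 matched, 0 unmatched
Jobs: 4 total, 4 matched, 0 unmatched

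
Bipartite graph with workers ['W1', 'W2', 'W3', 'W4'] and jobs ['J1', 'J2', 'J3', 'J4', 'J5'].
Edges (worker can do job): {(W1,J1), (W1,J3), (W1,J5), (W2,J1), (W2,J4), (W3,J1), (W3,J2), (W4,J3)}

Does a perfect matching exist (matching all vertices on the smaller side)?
Yes, perfect matching exists (size 4)

Perfect matching: {(W1,J5), (W2,J4), (W3,J1), (W4,J3)}
All 4 vertices on the smaller side are matched.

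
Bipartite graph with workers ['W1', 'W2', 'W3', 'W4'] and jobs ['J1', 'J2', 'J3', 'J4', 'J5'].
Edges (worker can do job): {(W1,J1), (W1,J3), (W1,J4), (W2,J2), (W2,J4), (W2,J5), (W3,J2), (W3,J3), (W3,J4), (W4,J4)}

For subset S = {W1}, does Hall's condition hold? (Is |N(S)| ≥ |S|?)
Yes: |N(S)| = 3, |S| = 1

Subset S = {W1}
Neighbors N(S) = {J1, J3, J4}

|N(S)| = 3, |S| = 1
Hall's condition: |N(S)| ≥ |S| is satisfied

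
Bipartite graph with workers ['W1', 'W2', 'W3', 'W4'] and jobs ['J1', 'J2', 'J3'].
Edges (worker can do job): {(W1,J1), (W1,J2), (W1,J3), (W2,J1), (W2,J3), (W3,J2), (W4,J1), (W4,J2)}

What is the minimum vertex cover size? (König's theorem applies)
Minimum vertex cover size = 3

By König's theorem: in bipartite graphs,
min vertex cover = max matching = 3

Maximum matching has size 3, so minimum vertex cover also has size 3.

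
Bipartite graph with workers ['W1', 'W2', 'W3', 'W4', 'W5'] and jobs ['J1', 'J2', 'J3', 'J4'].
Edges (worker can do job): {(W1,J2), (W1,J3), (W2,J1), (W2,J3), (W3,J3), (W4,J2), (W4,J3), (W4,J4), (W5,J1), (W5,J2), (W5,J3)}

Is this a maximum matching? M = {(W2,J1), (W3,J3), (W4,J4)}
No, size 3 is not maximum

Proposed matching has size 3.
Maximum matching size for this graph: 4.

This is NOT maximum - can be improved to size 4.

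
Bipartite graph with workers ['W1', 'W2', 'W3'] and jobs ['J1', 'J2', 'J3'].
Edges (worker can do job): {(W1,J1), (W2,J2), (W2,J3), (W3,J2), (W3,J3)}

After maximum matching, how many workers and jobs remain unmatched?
Unmatched: 0 workers, 0 jobs

Maximum matching size: 3
Workers: 3 total, 3 matched, 0 unmatched
Jobs: 3 total, 3 matched, 0 unmatched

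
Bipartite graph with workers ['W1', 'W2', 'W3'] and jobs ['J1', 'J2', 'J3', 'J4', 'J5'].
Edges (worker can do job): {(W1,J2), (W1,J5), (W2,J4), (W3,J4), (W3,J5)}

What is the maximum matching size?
Maximum matching size = 3

Maximum matching: {(W1,J2), (W2,J4), (W3,J5)}
Size: 3

This assigns 3 workers to 3 distinct jobs.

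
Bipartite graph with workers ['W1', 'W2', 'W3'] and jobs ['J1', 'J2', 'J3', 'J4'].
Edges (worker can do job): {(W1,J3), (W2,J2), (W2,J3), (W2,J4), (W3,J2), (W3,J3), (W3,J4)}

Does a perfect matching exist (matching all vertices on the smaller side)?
Yes, perfect matching exists (size 3)

Perfect matching: {(W1,J3), (W2,J4), (W3,J2)}
All 3 vertices on the smaller side are matched.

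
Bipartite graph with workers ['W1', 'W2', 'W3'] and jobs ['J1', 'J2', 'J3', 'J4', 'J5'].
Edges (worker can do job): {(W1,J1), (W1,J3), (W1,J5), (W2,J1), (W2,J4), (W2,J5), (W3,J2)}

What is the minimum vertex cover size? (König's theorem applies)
Minimum vertex cover size = 3

By König's theorem: in bipartite graphs,
min vertex cover = max matching = 3

Maximum matching has size 3, so minimum vertex cover also has size 3.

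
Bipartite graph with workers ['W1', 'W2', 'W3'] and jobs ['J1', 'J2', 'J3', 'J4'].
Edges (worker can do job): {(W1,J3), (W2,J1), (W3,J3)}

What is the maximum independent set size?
Maximum independent set = 5

By König's theorem:
- Min vertex cover = Max matching = 2
- Max independent set = Total vertices - Min vertex cover
- Max independent set = 7 - 2 = 5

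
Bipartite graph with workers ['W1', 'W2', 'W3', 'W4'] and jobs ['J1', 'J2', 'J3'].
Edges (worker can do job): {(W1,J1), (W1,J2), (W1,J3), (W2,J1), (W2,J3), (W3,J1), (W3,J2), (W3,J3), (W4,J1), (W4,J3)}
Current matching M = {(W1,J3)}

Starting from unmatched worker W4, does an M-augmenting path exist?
Yes: W4 → J1

An M-augmenting path alternates non-matching / matching edges, starting and ending at unmatched vertices.
Path: W4 → J1
(J1 is unmatched in M, so the path is augmenting.)
Flipping edges along this path would increase |M| from 1 to 2.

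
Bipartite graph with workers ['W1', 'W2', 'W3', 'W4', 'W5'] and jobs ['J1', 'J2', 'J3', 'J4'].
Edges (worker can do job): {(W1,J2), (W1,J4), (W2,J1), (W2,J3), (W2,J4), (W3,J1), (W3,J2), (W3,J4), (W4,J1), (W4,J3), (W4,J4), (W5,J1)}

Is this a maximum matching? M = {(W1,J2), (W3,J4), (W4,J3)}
No, size 3 is not maximum

Proposed matching has size 3.
Maximum matching size for this graph: 4.

This is NOT maximum - can be improved to size 4.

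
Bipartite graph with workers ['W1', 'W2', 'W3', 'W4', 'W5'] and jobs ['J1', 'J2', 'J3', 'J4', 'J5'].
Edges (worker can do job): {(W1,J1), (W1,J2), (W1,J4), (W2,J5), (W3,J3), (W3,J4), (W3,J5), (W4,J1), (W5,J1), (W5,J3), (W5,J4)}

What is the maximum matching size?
Maximum matching size = 5

Maximum matching: {(W1,J2), (W2,J5), (W3,J4), (W4,J1), (W5,J3)}
Size: 5

This assigns 5 workers to 5 distinct jobs.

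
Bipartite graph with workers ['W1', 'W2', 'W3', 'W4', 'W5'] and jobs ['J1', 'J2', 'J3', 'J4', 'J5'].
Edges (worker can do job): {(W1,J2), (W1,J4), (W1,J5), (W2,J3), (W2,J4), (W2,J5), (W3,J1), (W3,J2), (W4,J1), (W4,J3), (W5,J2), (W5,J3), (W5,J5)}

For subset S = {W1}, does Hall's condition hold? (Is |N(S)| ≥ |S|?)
Yes: |N(S)| = 3, |S| = 1

Subset S = {W1}
Neighbors N(S) = {J2, J4, J5}

|N(S)| = 3, |S| = 1
Hall's condition: |N(S)| ≥ |S| is satisfied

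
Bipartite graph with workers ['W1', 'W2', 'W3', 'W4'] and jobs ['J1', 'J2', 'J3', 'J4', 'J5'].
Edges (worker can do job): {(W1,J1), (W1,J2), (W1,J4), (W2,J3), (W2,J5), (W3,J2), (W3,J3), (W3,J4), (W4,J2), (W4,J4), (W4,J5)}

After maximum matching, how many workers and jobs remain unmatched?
Unmatched: 0 workers, 1 jobs

Maximum matching size: 4
Workers: 4 total, 4 matched, 0 unmatched
Jobs: 5 total, 4 matched, 1 unmatched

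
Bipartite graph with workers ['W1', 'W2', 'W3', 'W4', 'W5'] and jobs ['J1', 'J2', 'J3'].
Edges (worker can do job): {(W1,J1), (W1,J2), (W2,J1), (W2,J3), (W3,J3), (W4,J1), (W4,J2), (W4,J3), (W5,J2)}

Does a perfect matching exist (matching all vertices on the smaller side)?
Yes, perfect matching exists (size 3)

Perfect matching: {(W3,J3), (W4,J1), (W5,J2)}
All 3 vertices on the smaller side are matched.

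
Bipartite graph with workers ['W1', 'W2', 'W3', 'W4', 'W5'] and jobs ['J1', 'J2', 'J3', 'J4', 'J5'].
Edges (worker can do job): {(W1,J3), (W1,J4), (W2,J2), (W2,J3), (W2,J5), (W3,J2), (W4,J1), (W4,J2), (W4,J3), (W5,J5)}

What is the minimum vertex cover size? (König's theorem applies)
Minimum vertex cover size = 5

By König's theorem: in bipartite graphs,
min vertex cover = max matching = 5

Maximum matching has size 5, so minimum vertex cover also has size 5.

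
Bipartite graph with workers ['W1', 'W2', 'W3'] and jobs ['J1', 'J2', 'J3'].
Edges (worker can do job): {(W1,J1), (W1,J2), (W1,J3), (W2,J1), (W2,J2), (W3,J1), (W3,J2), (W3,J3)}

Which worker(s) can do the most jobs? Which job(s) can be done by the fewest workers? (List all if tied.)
Most versatile: W1, W3 (3 jobs); Least covered: J3 (2 workers)

Worker degrees (jobs they can do): W1:3, W2:2, W3:3
Job degrees (workers who can do it): J1:3, J2:3, J3:2

Maximum worker degree is 3, achieved by: W1, W3
Minimum job degree is 2, achieved by: J3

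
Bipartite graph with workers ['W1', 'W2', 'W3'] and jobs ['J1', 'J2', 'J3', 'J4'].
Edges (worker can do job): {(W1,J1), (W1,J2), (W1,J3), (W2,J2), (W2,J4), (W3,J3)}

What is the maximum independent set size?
Maximum independent set = 4

By König's theorem:
- Min vertex cover = Max matching = 3
- Max independent set = Total vertices - Min vertex cover
- Max independent set = 7 - 3 = 4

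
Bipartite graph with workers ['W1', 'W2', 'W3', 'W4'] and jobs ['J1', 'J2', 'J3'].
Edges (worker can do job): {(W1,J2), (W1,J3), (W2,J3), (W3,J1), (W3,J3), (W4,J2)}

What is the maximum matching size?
Maximum matching size = 3

Maximum matching: {(W1,J3), (W3,J1), (W4,J2)}
Size: 3

This assigns 3 workers to 3 distinct jobs.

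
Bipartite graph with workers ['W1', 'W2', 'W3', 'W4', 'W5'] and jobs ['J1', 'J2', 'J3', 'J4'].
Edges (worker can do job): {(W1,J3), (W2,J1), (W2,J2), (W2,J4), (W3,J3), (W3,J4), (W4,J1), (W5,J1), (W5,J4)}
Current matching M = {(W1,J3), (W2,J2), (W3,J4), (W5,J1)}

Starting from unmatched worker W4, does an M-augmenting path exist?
No augmenting path from W4

Alternating search from W4 reaches jobs: {J1, J3, J4}.
Every reachable job is already matched in M, and following those matched edges back to workers exposes no further unvisited jobs.
No M-augmenting path from W4 exists.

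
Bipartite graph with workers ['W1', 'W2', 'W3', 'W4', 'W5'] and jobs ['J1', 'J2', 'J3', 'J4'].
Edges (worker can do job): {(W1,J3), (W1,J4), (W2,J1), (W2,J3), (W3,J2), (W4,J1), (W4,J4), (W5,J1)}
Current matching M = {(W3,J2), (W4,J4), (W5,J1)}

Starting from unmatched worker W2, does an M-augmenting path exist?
Yes: W2 → J3

An M-augmenting path alternates non-matching / matching edges, starting and ending at unmatched vertices.
Path: W2 → J3
(J3 is unmatched in M, so the path is augmenting.)
Flipping edges along this path would increase |M| from 3 to 4.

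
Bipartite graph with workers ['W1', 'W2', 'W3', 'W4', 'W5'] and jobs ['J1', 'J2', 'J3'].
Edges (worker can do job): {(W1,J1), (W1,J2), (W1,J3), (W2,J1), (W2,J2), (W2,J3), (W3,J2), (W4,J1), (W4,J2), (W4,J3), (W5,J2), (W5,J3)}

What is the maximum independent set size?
Maximum independent set = 5

By König's theorem:
- Min vertex cover = Max matching = 3
- Max independent set = Total vertices - Min vertex cover
- Max independent set = 8 - 3 = 5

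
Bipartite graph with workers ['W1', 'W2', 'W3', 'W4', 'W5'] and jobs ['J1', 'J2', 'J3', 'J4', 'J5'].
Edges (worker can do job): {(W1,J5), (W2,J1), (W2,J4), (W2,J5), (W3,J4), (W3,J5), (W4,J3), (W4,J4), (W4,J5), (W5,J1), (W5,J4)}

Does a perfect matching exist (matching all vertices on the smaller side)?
No, maximum matching has size 4 < 5

Maximum matching has size 4, need 5 for perfect matching.
Unmatched workers: ['W2']
Unmatched jobs: ['J2']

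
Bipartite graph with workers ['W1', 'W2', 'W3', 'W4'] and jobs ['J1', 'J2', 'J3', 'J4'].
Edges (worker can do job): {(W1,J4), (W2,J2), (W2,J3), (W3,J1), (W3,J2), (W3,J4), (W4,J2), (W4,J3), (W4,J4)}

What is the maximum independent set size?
Maximum independent set = 4

By König's theorem:
- Min vertex cover = Max matching = 4
- Max independent set = Total vertices - Min vertex cover
- Max independent set = 8 - 4 = 4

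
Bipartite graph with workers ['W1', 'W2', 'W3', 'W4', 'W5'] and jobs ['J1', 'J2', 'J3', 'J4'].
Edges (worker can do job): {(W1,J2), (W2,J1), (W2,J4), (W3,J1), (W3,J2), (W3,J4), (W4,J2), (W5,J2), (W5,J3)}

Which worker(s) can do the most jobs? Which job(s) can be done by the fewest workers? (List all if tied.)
Most versatile: W3 (3 jobs); Least covered: J3 (1 workers)

Worker degrees (jobs they can do): W1:1, W2:2, W3:3, W4:1, W5:2
Job degrees (workers who can do it): J1:2, J2:4, J3:1, J4:2

Maximum worker degree is 3, achieved by: W3
Minimum job degree is 1, achieved by: J3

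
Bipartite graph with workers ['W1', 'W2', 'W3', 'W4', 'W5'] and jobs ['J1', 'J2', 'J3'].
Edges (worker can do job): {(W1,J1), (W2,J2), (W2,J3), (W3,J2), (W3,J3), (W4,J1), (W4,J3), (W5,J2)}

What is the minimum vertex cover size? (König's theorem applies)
Minimum vertex cover size = 3

By König's theorem: in bipartite graphs,
min vertex cover = max matching = 3

Maximum matching has size 3, so minimum vertex cover also has size 3.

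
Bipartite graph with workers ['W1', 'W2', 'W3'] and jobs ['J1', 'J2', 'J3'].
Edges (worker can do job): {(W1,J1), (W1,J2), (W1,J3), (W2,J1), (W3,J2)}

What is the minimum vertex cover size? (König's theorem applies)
Minimum vertex cover size = 3

By König's theorem: in bipartite graphs,
min vertex cover = max matching = 3

Maximum matching has size 3, so minimum vertex cover also has size 3.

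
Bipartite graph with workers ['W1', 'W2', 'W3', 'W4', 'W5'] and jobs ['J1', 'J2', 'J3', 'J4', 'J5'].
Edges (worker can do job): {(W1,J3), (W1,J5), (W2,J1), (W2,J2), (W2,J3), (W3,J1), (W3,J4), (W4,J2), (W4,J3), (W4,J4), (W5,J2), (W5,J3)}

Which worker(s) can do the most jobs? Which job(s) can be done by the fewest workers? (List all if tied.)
Most versatile: W2, W4 (3 jobs); Least covered: J5 (1 workers)

Worker degrees (jobs they can do): W1:2, W2:3, W3:2, W4:3, W5:2
Job degrees (workers who can do it): J1:2, J2:3, J3:4, J4:2, J5:1

Maximum worker degree is 3, achieved by: W2, W4
Minimum job degree is 1, achieved by: J5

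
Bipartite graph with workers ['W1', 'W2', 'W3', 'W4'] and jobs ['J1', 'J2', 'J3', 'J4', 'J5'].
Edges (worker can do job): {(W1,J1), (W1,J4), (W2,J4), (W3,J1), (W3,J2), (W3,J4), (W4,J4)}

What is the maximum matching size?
Maximum matching size = 3

Maximum matching: {(W1,J1), (W3,J2), (W4,J4)}
Size: 3

This assigns 3 workers to 3 distinct jobs.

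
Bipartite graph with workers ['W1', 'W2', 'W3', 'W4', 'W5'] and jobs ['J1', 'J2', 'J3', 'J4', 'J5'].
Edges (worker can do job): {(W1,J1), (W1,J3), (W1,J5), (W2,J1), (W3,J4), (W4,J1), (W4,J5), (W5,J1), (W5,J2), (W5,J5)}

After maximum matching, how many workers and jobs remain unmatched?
Unmatched: 0 workers, 0 jobs

Maximum matching size: 5
Workers: 5 total, 5 matched, 0 unmatched
Jobs: 5 total, 5 matched, 0 unmatched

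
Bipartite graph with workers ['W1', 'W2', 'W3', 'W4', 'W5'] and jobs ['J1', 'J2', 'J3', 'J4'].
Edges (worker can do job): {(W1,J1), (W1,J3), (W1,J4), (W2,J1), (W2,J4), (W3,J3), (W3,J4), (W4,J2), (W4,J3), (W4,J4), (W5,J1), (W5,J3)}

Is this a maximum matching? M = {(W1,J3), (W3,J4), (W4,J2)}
No, size 3 is not maximum

Proposed matching has size 3.
Maximum matching size for this graph: 4.

This is NOT maximum - can be improved to size 4.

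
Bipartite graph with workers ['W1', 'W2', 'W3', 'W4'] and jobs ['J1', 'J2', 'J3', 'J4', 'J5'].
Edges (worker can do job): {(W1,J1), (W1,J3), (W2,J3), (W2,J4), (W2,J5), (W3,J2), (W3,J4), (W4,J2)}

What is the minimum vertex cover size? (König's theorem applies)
Minimum vertex cover size = 4

By König's theorem: in bipartite graphs,
min vertex cover = max matching = 4

Maximum matching has size 4, so minimum vertex cover also has size 4.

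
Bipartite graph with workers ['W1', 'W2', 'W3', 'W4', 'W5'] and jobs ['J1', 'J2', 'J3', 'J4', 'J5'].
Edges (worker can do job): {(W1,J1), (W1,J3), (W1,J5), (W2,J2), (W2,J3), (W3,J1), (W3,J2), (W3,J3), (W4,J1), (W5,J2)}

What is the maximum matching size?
Maximum matching size = 4

Maximum matching: {(W1,J5), (W3,J3), (W4,J1), (W5,J2)}
Size: 4

This assigns 4 workers to 4 distinct jobs.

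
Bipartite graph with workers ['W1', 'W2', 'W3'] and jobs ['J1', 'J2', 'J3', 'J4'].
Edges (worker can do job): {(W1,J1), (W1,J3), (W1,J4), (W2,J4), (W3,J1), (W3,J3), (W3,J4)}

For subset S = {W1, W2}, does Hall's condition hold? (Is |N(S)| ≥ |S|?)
Yes: |N(S)| = 3, |S| = 2

Subset S = {W1, W2}
Neighbors N(S) = {J1, J3, J4}

|N(S)| = 3, |S| = 2
Hall's condition: |N(S)| ≥ |S| is satisfied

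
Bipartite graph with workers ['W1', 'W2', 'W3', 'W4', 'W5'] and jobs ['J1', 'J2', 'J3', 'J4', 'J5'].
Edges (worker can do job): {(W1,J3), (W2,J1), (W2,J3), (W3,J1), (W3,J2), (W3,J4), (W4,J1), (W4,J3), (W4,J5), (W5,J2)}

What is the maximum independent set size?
Maximum independent set = 5

By König's theorem:
- Min vertex cover = Max matching = 5
- Max independent set = Total vertices - Min vertex cover
- Max independent set = 10 - 5 = 5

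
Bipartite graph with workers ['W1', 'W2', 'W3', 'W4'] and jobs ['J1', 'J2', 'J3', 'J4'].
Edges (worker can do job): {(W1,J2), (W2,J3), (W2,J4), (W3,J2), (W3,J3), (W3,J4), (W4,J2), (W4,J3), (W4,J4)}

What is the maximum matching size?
Maximum matching size = 3

Maximum matching: {(W1,J2), (W3,J3), (W4,J4)}
Size: 3

This assigns 3 workers to 3 distinct jobs.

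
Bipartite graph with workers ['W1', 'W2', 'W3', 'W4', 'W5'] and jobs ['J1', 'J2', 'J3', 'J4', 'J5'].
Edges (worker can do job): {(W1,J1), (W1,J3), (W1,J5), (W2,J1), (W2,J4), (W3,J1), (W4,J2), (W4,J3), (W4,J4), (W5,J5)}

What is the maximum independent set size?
Maximum independent set = 5

By König's theorem:
- Min vertex cover = Max matching = 5
- Max independent set = Total vertices - Min vertex cover
- Max independent set = 10 - 5 = 5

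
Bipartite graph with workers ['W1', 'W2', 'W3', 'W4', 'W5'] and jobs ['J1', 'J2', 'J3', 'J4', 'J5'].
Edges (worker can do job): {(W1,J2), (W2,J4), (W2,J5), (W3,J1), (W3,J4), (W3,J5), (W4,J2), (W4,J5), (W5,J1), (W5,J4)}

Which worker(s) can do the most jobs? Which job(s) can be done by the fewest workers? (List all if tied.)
Most versatile: W3 (3 jobs); Least covered: J3 (0 workers)

Worker degrees (jobs they can do): W1:1, W2:2, W3:3, W4:2, W5:2
Job degrees (workers who can do it): J1:2, J2:2, J3:0, J4:3, J5:3

Maximum worker degree is 3, achieved by: W3
Minimum job degree is 0, achieved by: J3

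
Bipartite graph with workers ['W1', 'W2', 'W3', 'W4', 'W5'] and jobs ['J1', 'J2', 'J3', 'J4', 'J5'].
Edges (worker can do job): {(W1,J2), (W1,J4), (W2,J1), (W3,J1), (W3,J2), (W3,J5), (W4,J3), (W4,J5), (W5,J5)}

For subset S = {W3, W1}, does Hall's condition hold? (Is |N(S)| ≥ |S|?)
Yes: |N(S)| = 4, |S| = 2

Subset S = {W3, W1}
Neighbors N(S) = {J1, J2, J4, J5}

|N(S)| = 4, |S| = 2
Hall's condition: |N(S)| ≥ |S| is satisfied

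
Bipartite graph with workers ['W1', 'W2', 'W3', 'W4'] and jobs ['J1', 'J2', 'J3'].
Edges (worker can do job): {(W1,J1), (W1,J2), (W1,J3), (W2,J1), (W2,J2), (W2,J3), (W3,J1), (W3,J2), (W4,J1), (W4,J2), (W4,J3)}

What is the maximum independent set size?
Maximum independent set = 4

By König's theorem:
- Min vertex cover = Max matching = 3
- Max independent set = Total vertices - Min vertex cover
- Max independent set = 7 - 3 = 4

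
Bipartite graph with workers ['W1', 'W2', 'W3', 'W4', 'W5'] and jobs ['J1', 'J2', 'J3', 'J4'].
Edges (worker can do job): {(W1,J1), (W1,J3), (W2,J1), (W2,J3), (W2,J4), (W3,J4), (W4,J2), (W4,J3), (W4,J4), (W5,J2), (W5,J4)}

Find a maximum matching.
Matching: {(W1,J1), (W3,J4), (W4,J3), (W5,J2)}

Maximum matching (size 4):
  W1 → J1
  W3 → J4
  W4 → J3
  W5 → J2

Each worker is assigned to at most one job, and each job to at most one worker.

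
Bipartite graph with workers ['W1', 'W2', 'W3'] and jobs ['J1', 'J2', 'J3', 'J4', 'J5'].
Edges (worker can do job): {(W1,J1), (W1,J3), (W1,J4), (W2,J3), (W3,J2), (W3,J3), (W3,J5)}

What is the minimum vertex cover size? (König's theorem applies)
Minimum vertex cover size = 3

By König's theorem: in bipartite graphs,
min vertex cover = max matching = 3

Maximum matching has size 3, so minimum vertex cover also has size 3.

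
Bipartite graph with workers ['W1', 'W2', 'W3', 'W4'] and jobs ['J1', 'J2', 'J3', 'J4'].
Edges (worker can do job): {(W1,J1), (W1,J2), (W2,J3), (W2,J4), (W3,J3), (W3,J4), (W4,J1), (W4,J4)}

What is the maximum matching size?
Maximum matching size = 4

Maximum matching: {(W1,J2), (W2,J4), (W3,J3), (W4,J1)}
Size: 4

This assigns 4 workers to 4 distinct jobs.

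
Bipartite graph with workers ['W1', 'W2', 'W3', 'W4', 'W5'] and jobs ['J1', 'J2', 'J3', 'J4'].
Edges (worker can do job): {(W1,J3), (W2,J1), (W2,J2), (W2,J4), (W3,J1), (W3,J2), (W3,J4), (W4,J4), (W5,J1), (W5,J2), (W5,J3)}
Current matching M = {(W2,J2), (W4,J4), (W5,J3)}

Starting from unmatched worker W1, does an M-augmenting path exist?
Yes: W1 → J3 → W5 → J2 → W2 → J1

An M-augmenting path alternates non-matching / matching edges, starting and ending at unmatched vertices.
Path: W1 → J3 → W5 → J2 → W2 → J1
(J1 is unmatched in M, so the path is augmenting.)
Flipping edges along this path would increase |M| from 3 to 4.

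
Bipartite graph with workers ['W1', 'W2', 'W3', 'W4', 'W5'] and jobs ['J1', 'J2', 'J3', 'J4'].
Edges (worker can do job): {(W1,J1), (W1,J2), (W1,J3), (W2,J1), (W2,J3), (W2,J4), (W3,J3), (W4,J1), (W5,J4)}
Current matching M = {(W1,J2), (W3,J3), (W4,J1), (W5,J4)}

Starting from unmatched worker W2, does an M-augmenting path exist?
No augmenting path from W2

Alternating search from W2 reaches jobs: {J1, J3, J4}.
Every reachable job is already matched in M, and following those matched edges back to workers exposes no further unvisited jobs.
No M-augmenting path from W2 exists.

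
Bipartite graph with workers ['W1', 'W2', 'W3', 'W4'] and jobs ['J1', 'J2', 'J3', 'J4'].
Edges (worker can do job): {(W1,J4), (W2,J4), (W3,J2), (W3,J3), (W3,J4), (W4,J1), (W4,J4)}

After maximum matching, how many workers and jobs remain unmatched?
Unmatched: 1 workers, 1 jobs

Maximum matching size: 3
Workers: 4 total, 3 matched, 1 unmatched
Jobs: 4 total, 3 matched, 1 unmatched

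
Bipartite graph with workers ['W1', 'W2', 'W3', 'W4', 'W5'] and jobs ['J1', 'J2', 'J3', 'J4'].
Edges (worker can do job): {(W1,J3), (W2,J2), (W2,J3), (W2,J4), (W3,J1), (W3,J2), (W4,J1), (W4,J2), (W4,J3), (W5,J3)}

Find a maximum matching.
Matching: {(W2,J4), (W3,J1), (W4,J2), (W5,J3)}

Maximum matching (size 4):
  W2 → J4
  W3 → J1
  W4 → J2
  W5 → J3

Each worker is assigned to at most one job, and each job to at most one worker.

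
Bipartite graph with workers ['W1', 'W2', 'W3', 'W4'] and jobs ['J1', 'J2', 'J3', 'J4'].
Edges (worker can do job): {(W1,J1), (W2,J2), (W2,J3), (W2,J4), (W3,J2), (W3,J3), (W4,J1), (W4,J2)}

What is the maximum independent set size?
Maximum independent set = 4

By König's theorem:
- Min vertex cover = Max matching = 4
- Max independent set = Total vertices - Min vertex cover
- Max independent set = 8 - 4 = 4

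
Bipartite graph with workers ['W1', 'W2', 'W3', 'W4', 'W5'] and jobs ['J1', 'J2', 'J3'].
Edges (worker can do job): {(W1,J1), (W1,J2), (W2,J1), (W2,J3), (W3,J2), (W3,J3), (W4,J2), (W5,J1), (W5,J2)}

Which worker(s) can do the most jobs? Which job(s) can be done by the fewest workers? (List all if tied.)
Most versatile: W1, W2, W3, W5 (2 jobs); Least covered: J3 (2 workers)

Worker degrees (jobs they can do): W1:2, W2:2, W3:2, W4:1, W5:2
Job degrees (workers who can do it): J1:3, J2:4, J3:2

Maximum worker degree is 2, achieved by: W1, W2, W3, W5
Minimum job degree is 2, achieved by: J3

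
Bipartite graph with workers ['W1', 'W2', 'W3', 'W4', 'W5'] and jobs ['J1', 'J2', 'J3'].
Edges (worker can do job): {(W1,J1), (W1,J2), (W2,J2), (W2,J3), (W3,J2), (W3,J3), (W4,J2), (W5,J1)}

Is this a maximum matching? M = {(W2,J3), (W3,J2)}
No, size 2 is not maximum

Proposed matching has size 2.
Maximum matching size for this graph: 3.

This is NOT maximum - can be improved to size 3.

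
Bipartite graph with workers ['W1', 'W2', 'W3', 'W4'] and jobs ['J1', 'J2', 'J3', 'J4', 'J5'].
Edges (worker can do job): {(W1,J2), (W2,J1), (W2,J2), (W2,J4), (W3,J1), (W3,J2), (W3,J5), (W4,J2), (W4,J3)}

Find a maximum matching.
Matching: {(W1,J2), (W2,J4), (W3,J5), (W4,J3)}

Maximum matching (size 4):
  W1 → J2
  W2 → J4
  W3 → J5
  W4 → J3

Each worker is assigned to at most one job, and each job to at most one worker.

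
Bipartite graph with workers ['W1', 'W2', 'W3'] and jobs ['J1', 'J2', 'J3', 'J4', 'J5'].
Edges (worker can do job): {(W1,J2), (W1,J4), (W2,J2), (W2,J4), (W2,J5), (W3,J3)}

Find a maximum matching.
Matching: {(W1,J2), (W2,J5), (W3,J3)}

Maximum matching (size 3):
  W1 → J2
  W2 → J5
  W3 → J3

Each worker is assigned to at most one job, and each job to at most one worker.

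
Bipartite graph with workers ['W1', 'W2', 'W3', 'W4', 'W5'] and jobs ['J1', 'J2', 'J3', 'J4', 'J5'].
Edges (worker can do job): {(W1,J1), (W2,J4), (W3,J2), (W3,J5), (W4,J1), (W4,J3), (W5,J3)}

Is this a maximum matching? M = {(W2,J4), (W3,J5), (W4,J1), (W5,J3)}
Yes, size 4 is maximum

Proposed matching has size 4.
Maximum matching size for this graph: 4.

This is a maximum matching.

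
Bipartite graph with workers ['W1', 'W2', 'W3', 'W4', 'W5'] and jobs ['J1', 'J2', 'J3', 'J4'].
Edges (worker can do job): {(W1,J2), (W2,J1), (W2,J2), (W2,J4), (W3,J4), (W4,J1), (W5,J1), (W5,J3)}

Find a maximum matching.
Matching: {(W1,J2), (W3,J4), (W4,J1), (W5,J3)}

Maximum matching (size 4):
  W1 → J2
  W3 → J4
  W4 → J1
  W5 → J3

Each worker is assigned to at most one job, and each job to at most one worker.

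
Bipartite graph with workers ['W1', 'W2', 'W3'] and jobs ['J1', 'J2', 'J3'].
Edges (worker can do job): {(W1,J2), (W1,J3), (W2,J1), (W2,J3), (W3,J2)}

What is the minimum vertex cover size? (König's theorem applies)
Minimum vertex cover size = 3

By König's theorem: in bipartite graphs,
min vertex cover = max matching = 3

Maximum matching has size 3, so minimum vertex cover also has size 3.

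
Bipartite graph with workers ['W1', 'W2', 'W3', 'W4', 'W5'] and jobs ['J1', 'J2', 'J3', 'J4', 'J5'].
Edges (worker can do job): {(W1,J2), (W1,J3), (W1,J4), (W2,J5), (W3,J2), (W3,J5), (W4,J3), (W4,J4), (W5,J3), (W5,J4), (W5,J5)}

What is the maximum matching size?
Maximum matching size = 4

Maximum matching: {(W2,J5), (W3,J2), (W4,J4), (W5,J3)}
Size: 4

This assigns 4 workers to 4 distinct jobs.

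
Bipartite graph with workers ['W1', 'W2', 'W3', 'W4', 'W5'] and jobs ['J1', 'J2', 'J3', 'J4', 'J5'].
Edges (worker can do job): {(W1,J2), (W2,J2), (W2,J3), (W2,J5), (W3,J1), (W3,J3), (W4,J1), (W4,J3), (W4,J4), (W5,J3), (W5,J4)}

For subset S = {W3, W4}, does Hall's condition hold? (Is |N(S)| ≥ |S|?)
Yes: |N(S)| = 3, |S| = 2

Subset S = {W3, W4}
Neighbors N(S) = {J1, J3, J4}

|N(S)| = 3, |S| = 2
Hall's condition: |N(S)| ≥ |S| is satisfied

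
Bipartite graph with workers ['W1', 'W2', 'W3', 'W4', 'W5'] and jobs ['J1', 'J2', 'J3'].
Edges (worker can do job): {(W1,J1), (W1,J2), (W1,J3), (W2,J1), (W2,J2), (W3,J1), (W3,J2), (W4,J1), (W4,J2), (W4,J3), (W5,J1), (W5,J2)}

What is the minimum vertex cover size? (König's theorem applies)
Minimum vertex cover size = 3

By König's theorem: in bipartite graphs,
min vertex cover = max matching = 3

Maximum matching has size 3, so minimum vertex cover also has size 3.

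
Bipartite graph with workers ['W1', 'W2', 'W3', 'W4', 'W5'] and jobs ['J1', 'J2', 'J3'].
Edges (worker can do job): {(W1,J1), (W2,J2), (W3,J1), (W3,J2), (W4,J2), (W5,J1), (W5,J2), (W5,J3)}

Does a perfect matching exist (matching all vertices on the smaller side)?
Yes, perfect matching exists (size 3)

Perfect matching: {(W1,J1), (W3,J2), (W5,J3)}
All 3 vertices on the smaller side are matched.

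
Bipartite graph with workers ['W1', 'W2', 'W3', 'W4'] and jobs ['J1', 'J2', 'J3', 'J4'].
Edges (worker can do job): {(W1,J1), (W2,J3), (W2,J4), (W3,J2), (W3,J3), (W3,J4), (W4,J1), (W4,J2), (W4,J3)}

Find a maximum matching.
Matching: {(W1,J1), (W2,J3), (W3,J4), (W4,J2)}

Maximum matching (size 4):
  W1 → J1
  W2 → J3
  W3 → J4
  W4 → J2

Each worker is assigned to at most one job, and each job to at most one worker.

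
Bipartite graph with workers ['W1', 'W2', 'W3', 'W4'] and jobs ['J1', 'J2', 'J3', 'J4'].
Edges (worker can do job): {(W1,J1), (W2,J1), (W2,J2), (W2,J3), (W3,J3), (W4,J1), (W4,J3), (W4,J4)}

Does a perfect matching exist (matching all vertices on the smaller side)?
Yes, perfect matching exists (size 4)

Perfect matching: {(W1,J1), (W2,J2), (W3,J3), (W4,J4)}
All 4 vertices on the smaller side are matched.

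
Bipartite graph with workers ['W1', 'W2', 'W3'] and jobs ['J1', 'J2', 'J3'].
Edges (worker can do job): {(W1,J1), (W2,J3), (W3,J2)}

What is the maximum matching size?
Maximum matching size = 3

Maximum matching: {(W1,J1), (W2,J3), (W3,J2)}
Size: 3

This assigns 3 workers to 3 distinct jobs.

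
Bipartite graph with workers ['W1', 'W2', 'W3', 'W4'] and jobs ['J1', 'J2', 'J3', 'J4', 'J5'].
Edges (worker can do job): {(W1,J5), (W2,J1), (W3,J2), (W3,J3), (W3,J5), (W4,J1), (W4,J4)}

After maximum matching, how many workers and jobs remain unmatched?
Unmatched: 0 workers, 1 jobs

Maximum matching size: 4
Workers: 4 total, 4 matched, 0 unmatched
Jobs: 5 total, 4 matched, 1 unmatched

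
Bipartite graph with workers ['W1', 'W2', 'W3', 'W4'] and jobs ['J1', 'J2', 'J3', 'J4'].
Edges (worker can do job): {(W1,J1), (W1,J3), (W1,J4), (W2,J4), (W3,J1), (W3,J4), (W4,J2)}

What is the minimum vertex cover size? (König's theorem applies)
Minimum vertex cover size = 4

By König's theorem: in bipartite graphs,
min vertex cover = max matching = 4

Maximum matching has size 4, so minimum vertex cover also has size 4.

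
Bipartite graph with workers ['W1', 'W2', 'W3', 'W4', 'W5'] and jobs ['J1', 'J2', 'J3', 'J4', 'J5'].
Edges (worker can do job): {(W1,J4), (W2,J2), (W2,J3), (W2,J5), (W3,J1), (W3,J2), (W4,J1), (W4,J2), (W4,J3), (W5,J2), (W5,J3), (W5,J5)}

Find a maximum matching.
Matching: {(W1,J4), (W2,J5), (W3,J1), (W4,J3), (W5,J2)}

Maximum matching (size 5):
  W1 → J4
  W2 → J5
  W3 → J1
  W4 → J3
  W5 → J2

Each worker is assigned to at most one job, and each job to at most one worker.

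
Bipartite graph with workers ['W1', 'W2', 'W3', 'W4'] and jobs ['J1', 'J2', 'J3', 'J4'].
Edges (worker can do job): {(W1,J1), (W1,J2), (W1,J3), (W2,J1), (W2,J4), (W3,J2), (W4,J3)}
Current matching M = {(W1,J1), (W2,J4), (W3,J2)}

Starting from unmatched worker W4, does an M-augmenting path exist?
Yes: W4 → J3

An M-augmenting path alternates non-matching / matching edges, starting and ending at unmatched vertices.
Path: W4 → J3
(J3 is unmatched in M, so the path is augmenting.)
Flipping edges along this path would increase |M| from 3 to 4.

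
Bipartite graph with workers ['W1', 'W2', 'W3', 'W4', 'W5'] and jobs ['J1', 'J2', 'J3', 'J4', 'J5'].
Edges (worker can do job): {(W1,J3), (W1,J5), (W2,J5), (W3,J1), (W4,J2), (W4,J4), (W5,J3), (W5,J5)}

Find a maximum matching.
Matching: {(W1,J5), (W3,J1), (W4,J2), (W5,J3)}

Maximum matching (size 4):
  W1 → J5
  W3 → J1
  W4 → J2
  W5 → J3

Each worker is assigned to at most one job, and each job to at most one worker.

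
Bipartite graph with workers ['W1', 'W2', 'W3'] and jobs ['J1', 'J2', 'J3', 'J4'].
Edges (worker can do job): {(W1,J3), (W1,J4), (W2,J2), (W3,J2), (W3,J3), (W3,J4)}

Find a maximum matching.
Matching: {(W1,J3), (W2,J2), (W3,J4)}

Maximum matching (size 3):
  W1 → J3
  W2 → J2
  W3 → J4

Each worker is assigned to at most one job, and each job to at most one worker.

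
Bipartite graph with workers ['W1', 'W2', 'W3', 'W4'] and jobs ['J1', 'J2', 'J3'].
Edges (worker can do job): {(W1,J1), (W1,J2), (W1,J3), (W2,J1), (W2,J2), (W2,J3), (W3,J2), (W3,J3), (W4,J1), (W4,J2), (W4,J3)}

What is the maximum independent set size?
Maximum independent set = 4

By König's theorem:
- Min vertex cover = Max matching = 3
- Max independent set = Total vertices - Min vertex cover
- Max independent set = 7 - 3 = 4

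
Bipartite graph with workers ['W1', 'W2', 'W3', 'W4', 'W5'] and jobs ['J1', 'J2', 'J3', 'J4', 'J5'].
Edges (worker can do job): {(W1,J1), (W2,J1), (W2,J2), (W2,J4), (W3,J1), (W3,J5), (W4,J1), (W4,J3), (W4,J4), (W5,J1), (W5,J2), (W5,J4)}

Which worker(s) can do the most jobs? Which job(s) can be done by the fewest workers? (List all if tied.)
Most versatile: W2, W4, W5 (3 jobs); Least covered: J3, J5 (1 workers)

Worker degrees (jobs they can do): W1:1, W2:3, W3:2, W4:3, W5:3
Job degrees (workers who can do it): J1:5, J2:2, J3:1, J4:3, J5:1

Maximum worker degree is 3, achieved by: W2, W4, W5
Minimum job degree is 1, achieved by: J3, J5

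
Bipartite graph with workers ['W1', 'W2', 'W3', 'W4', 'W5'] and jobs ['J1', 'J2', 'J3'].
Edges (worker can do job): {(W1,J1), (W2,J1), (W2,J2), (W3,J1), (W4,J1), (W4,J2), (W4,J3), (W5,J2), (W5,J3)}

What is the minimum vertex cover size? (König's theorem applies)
Minimum vertex cover size = 3

By König's theorem: in bipartite graphs,
min vertex cover = max matching = 3

Maximum matching has size 3, so minimum vertex cover also has size 3.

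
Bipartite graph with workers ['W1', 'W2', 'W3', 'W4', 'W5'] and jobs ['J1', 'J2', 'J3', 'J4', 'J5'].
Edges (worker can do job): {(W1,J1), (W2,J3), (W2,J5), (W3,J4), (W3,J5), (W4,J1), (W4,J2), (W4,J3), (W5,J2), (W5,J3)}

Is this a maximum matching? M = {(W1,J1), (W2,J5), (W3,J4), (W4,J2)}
No, size 4 is not maximum

Proposed matching has size 4.
Maximum matching size for this graph: 5.

This is NOT maximum - can be improved to size 5.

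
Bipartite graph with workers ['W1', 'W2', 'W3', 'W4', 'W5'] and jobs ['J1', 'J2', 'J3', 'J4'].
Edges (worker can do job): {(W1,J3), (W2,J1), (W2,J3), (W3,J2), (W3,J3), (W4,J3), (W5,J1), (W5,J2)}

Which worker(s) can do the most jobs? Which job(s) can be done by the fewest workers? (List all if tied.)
Most versatile: W2, W3, W5 (2 jobs); Least covered: J4 (0 workers)

Worker degrees (jobs they can do): W1:1, W2:2, W3:2, W4:1, W5:2
Job degrees (workers who can do it): J1:2, J2:2, J3:4, J4:0

Maximum worker degree is 2, achieved by: W2, W3, W5
Minimum job degree is 0, achieved by: J4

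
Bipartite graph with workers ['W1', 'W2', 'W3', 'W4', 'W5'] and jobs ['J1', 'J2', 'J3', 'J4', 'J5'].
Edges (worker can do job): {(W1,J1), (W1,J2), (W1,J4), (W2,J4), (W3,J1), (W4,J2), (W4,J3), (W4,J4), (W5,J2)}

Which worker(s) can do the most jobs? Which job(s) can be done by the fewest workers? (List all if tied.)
Most versatile: W1, W4 (3 jobs); Least covered: J5 (0 workers)

Worker degrees (jobs they can do): W1:3, W2:1, W3:1, W4:3, W5:1
Job degrees (workers who can do it): J1:2, J2:3, J3:1, J4:3, J5:0

Maximum worker degree is 3, achieved by: W1, W4
Minimum job degree is 0, achieved by: J5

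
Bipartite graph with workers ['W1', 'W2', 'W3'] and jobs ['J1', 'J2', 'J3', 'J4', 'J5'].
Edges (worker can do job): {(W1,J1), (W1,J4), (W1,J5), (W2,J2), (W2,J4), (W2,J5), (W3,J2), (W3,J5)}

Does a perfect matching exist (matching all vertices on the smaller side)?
Yes, perfect matching exists (size 3)

Perfect matching: {(W1,J4), (W2,J5), (W3,J2)}
All 3 vertices on the smaller side are matched.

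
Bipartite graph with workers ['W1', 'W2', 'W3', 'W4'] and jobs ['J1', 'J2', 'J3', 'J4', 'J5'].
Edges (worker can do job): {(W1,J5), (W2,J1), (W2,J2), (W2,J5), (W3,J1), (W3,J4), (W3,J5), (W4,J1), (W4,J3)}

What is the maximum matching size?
Maximum matching size = 4

Maximum matching: {(W1,J5), (W2,J1), (W3,J4), (W4,J3)}
Size: 4

This assigns 4 workers to 4 distinct jobs.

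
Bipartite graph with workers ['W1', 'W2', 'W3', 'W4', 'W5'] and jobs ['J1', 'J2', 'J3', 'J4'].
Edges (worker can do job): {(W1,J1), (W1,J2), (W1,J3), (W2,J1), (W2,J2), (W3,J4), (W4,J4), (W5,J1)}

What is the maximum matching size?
Maximum matching size = 4

Maximum matching: {(W1,J3), (W2,J2), (W3,J4), (W5,J1)}
Size: 4

This assigns 4 workers to 4 distinct jobs.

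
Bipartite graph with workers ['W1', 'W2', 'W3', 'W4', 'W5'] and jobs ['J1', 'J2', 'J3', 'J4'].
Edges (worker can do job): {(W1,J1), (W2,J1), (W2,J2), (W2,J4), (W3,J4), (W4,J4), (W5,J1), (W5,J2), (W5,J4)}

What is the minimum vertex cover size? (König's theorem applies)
Minimum vertex cover size = 3

By König's theorem: in bipartite graphs,
min vertex cover = max matching = 3

Maximum matching has size 3, so minimum vertex cover also has size 3.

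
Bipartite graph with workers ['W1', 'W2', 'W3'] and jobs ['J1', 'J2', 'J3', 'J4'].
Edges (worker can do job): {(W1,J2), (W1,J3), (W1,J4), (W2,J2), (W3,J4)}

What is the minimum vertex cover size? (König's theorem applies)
Minimum vertex cover size = 3

By König's theorem: in bipartite graphs,
min vertex cover = max matching = 3

Maximum matching has size 3, so minimum vertex cover also has size 3.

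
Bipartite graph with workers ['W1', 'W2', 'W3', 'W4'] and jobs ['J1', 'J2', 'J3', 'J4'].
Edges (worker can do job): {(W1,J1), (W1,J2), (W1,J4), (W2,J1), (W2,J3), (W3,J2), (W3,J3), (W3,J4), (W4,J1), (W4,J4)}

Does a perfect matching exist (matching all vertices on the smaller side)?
Yes, perfect matching exists (size 4)

Perfect matching: {(W1,J4), (W2,J3), (W3,J2), (W4,J1)}
All 4 vertices on the smaller side are matched.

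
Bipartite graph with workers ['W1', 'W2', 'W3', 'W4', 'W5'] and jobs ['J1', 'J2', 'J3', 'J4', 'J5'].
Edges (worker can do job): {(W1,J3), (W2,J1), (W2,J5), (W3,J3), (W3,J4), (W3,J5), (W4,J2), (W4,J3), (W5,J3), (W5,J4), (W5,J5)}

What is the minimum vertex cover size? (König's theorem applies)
Minimum vertex cover size = 5

By König's theorem: in bipartite graphs,
min vertex cover = max matching = 5

Maximum matching has size 5, so minimum vertex cover also has size 5.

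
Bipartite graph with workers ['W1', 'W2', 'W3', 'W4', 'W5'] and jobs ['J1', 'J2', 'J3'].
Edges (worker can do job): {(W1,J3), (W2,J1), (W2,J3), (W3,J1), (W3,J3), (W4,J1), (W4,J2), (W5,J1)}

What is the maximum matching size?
Maximum matching size = 3

Maximum matching: {(W3,J3), (W4,J2), (W5,J1)}
Size: 3

This assigns 3 workers to 3 distinct jobs.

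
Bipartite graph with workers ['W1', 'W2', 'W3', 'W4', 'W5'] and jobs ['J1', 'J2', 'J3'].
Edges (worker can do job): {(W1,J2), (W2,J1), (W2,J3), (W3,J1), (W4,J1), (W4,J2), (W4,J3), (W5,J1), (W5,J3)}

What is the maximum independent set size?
Maximum independent set = 5

By König's theorem:
- Min vertex cover = Max matching = 3
- Max independent set = Total vertices - Min vertex cover
- Max independent set = 8 - 3 = 5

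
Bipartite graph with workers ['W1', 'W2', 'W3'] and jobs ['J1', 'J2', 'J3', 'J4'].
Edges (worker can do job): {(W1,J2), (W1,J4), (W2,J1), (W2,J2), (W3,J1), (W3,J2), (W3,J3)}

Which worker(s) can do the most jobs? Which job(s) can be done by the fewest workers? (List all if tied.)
Most versatile: W3 (3 jobs); Least covered: J3, J4 (1 workers)

Worker degrees (jobs they can do): W1:2, W2:2, W3:3
Job degrees (workers who can do it): J1:2, J2:3, J3:1, J4:1

Maximum worker degree is 3, achieved by: W3
Minimum job degree is 1, achieved by: J3, J4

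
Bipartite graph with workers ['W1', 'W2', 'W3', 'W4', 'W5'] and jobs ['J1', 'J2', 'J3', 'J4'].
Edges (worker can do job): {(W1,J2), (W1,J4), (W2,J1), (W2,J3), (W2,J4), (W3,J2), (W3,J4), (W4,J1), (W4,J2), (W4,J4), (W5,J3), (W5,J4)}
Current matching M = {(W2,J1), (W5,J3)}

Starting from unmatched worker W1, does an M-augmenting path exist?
Yes: W1 → J4

An M-augmenting path alternates non-matching / matching edges, starting and ending at unmatched vertices.
Path: W1 → J4
(J4 is unmatched in M, so the path is augmenting.)
Flipping edges along this path would increase |M| from 2 to 3.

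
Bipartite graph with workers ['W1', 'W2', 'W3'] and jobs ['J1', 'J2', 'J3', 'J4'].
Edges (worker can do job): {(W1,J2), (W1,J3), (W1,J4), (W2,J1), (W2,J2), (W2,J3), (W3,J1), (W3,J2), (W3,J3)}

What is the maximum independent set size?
Maximum independent set = 4

By König's theorem:
- Min vertex cover = Max matching = 3
- Max independent set = Total vertices - Min vertex cover
- Max independent set = 7 - 3 = 4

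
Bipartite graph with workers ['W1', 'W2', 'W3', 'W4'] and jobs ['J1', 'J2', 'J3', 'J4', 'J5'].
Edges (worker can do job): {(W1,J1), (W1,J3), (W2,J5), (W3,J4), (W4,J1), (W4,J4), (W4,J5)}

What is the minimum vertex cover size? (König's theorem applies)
Minimum vertex cover size = 4

By König's theorem: in bipartite graphs,
min vertex cover = max matching = 4

Maximum matching has size 4, so minimum vertex cover also has size 4.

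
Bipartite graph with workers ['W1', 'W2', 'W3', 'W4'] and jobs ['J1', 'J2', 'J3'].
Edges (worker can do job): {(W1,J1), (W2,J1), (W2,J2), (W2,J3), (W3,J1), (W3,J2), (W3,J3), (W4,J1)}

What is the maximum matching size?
Maximum matching size = 3

Maximum matching: {(W2,J2), (W3,J3), (W4,J1)}
Size: 3

This assigns 3 workers to 3 distinct jobs.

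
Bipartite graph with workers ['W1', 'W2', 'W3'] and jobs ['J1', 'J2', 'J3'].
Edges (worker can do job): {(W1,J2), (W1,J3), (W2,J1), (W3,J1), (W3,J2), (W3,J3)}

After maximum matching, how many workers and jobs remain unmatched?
Unmatched: 0 workers, 0 jobs

Maximum matching size: 3
Workers: 3 total, 3 matched, 0 unmatched
Jobs: 3 total, 3 matched, 0 unmatched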